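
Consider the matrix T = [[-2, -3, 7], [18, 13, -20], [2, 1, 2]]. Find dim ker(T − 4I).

T − 4I = [[-6, -3, 7], [18, 9, -20], [2, 1, -2]].
This matrix has rank 2, so its null space has dimension 3 − 2 = 1.

1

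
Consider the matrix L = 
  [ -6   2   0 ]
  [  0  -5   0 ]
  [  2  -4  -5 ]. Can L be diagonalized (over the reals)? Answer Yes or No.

Characteristic polynomial: p(r) = r^3 + 16r^2 + 85r + 150 = (r + 5)^2(r + 6).
r = -5 has algebraic multiplicity 2; rank(L + 5I) = 1, so geometric multiplicity = 2.
Every eigenvalue has geometric = algebraic multiplicity, so L is diagonalizable.

Yes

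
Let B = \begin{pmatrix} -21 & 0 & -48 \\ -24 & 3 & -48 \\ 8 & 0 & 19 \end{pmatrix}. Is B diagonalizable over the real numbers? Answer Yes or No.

Characteristic polynomial: p(t) = t^3 - t^2 - 21t + 45 = (t - 3)^2(t + 5).
t = 3 has algebraic multiplicity 2; rank(B − 3I) = 1, so geometric multiplicity = 2.
Every eigenvalue has geometric = algebraic multiplicity, so B is diagonalizable.

Yes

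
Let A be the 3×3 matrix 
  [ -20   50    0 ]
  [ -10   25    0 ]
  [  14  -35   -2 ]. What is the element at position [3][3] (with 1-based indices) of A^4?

Characteristic polynomial: λ^3 - 3λ^2 - 10λ = λ(λ - 5)(λ + 2), so the eigenvalues are -2, 0, 5.
λ=5: eigenvector (2, 1, -1).
λ=0: eigenvector (5, 2, 0).
λ=-2: eigenvector (0, 0, 1).
P = [[2, 5, 0], [1, 2, 0], [-1, 0, 1]], D = diag(5, 0, -2), P⁻¹ = [[-2, 5, 0], [1, -2, 0], [-2, 5, 1]].
A⁴ = P·diag(625, 0, 16)·P⁻¹ = [[-2500, 6250, 0], [-1250, 3125, 0], [1218, -3045, 16]].
The requested entry is 16.

16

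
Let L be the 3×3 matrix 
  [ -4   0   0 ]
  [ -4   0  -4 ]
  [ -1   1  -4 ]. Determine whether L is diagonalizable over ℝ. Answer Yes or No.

No

Characteristic polynomial: p(t) = t^3 + 8t^2 + 20t + 16 = (t + 2)^2(t + 4).
t = -2 has algebraic multiplicity 2; rank(L + 2I) = 2, so geometric multiplicity = 1.
Geometric multiplicity < algebraic multiplicity, so L is not diagonalizable.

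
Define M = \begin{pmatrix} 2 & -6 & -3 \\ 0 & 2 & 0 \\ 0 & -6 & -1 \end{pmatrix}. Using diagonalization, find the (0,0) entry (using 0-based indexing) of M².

4

Characteristic polynomial: μ^3 - 3μ^2 + 4 = (μ - 2)^2(μ + 1), so the eigenvalues are -1, 2, 2.
μ=2: eigenvector (1, 0, 0).
μ=2: eigenvector (-2, 1, -2).
μ=-1: eigenvector (1, 0, 1).
P = [[1, -2, 1], [0, 1, 0], [0, -2, 1]], D = diag(2, 2, -1), P⁻¹ = [[1, 0, -1], [0, 1, 0], [0, 2, 1]].
M² = P·diag(4, 4, 1)·P⁻¹ = [[4, -6, -3], [0, 4, 0], [0, -6, 1]].
The requested entry is 4.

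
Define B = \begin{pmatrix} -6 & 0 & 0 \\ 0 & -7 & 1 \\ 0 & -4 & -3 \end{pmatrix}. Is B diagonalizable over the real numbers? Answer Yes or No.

Characteristic polynomial: p(r) = r^3 + 16r^2 + 85r + 150 = (r + 5)^2(r + 6).
r = -5 has algebraic multiplicity 2; rank(B + 5I) = 2, so geometric multiplicity = 1.
Geometric multiplicity < algebraic multiplicity, so B is not diagonalizable.

No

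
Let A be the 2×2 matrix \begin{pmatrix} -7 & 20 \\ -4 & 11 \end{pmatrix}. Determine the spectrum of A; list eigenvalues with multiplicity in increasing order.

Characteristic polynomial: p(μ) = μ^2 - 4μ + 3 = (μ - 3)(μ - 1).
Roots (with multiplicity): 1, 3.

1, 3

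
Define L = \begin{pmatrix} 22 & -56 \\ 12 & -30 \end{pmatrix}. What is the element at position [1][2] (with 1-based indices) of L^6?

652288

Characteristic polynomial: μ^2 + 8μ + 12 = (μ + 2)(μ + 6), so the eigenvalues are -6, -2.
μ=-2: eigenvector (7, 3).
μ=-6: eigenvector (2, 1).
P = [[7, 2], [3, 1]], D = diag(-2, -6), P⁻¹ = [[1, -2], [-3, 7]].
L⁶ = P·diag(64, 46656)·P⁻¹ = [[-279488, 652288], [-139776, 326208]].
The requested entry is 652288.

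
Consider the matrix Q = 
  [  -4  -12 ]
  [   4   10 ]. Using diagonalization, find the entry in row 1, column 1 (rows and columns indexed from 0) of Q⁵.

Characteristic polynomial: r^2 - 6r + 8 = (r - 4)(r - 2), so the eigenvalues are 2, 4.
r=4: eigenvector (-3, 2).
r=2: eigenvector (-2, 1).
P = [[-3, -2], [2, 1]], D = diag(4, 2), P⁻¹ = [[1, 2], [-2, -3]].
Q⁵ = P·diag(1024, 32)·P⁻¹ = [[-2944, -5952], [1984, 4000]].
The requested entry is 4000.

4000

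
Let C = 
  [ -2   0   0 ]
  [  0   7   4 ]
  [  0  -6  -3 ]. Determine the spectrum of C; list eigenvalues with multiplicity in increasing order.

Characteristic polynomial: p(r) = r^3 - 2r^2 - 5r + 6 = (r - 3)(r - 1)(r + 2).
Roots (with multiplicity): -2, 1, 3.

-2, 1, 3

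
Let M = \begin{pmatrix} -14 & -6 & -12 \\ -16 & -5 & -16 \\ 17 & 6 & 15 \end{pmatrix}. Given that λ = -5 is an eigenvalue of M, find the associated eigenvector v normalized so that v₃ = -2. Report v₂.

1

M + 5I = [[-9, -6, -12], [-16, 0, -16], [17, 6, 20]].
Solving (M + 5I)v = 0 gives the eigenspace spanned by (2, 1, -2).
With v₃ = -2, v = (2, 1, -2), so v₂ = 1.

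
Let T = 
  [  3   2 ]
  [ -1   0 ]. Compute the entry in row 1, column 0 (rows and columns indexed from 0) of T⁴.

-15

Characteristic polynomial: r^2 - 3r + 2 = (r - 2)(r - 1), so the eigenvalues are 1, 2.
r=2: eigenvector (2, -1).
r=1: eigenvector (1, -1).
P = [[2, 1], [-1, -1]], D = diag(2, 1), P⁻¹ = [[1, 1], [-1, -2]].
T⁴ = P·diag(16, 1)·P⁻¹ = [[31, 30], [-15, -14]].
The requested entry is -15.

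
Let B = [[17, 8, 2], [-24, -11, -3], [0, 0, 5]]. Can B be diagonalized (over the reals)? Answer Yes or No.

Characteristic polynomial: p(t) = t^3 - 11t^2 + 35t - 25 = (t - 5)^2(t - 1).
t = 5 has algebraic multiplicity 2; rank(B − 5I) = 2, so geometric multiplicity = 1.
Geometric multiplicity < algebraic multiplicity, so B is not diagonalizable.

No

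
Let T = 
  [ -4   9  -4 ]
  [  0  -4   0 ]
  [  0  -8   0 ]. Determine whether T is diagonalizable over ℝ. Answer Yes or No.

Characteristic polynomial: p(μ) = μ^3 + 8μ^2 + 16μ = μ(μ + 4)^2.
μ = -4 has algebraic multiplicity 2; rank(T + 4I) = 2, so geometric multiplicity = 1.
Geometric multiplicity < algebraic multiplicity, so T is not diagonalizable.

No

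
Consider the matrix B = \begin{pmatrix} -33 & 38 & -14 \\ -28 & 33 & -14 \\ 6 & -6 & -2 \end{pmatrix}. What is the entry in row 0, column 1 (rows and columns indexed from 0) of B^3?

782

Characteristic polynomial: s^3 + 2s^2 - 25s - 50 = (s - 5)(s + 2)(s + 5), so the eigenvalues are -5, -2, 5.
s=-5: eigenvector (1, 0, -2).
s=-2: eigenvector (2, 2, 1).
s=5: eigenvector (1, 1, 0).
P = [[1, 2, 1], [0, 2, 1], [-2, 1, 0]], D = diag(-5, -2, 5), P⁻¹ = [[1, -1, 0], [2, -2, 1], [-4, 5, -2]].
B³ = P·diag(-125, -8, 125)·P⁻¹ = [[-657, 782, -266], [-532, 657, -266], [234, -234, -8]].
The requested entry is 782.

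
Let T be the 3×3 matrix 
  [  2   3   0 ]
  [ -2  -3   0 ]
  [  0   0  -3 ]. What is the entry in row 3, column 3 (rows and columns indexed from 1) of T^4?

Characteristic polynomial: μ^3 + 4μ^2 + 3μ = μ(μ + 1)(μ + 3), so the eigenvalues are -3, -1, 0.
μ=0: eigenvector (3, -2, 0).
μ=-1: eigenvector (-1, 1, 0).
μ=-3: eigenvector (0, 0, 1).
P = [[3, -1, 0], [-2, 1, 0], [0, 0, 1]], D = diag(0, -1, -3), P⁻¹ = [[1, 1, 0], [2, 3, 0], [0, 0, 1]].
T⁴ = P·diag(0, 1, 81)·P⁻¹ = [[-2, -3, 0], [2, 3, 0], [0, 0, 81]].
The requested entry is 81.

81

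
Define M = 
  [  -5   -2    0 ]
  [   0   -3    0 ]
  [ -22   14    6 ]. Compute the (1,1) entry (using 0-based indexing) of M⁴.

Characteristic polynomial: λ^3 + 2λ^2 - 33λ - 90 = (λ - 6)(λ + 3)(λ + 5), so the eigenvalues are -5, -3, 6.
λ=-5: eigenvector (1, 0, 2).
λ=-3: eigenvector (-1, 1, -4).
λ=6: eigenvector (0, 0, 1).
P = [[1, -1, 0], [0, 1, 0], [2, -4, 1]], D = diag(-5, -3, 6), P⁻¹ = [[1, 1, 0], [0, 1, 0], [-2, 2, 1]].
M⁴ = P·diag(625, 81, 1296)·P⁻¹ = [[625, 544, 0], [0, 81, 0], [-1342, 3518, 1296]].
The requested entry is 81.

81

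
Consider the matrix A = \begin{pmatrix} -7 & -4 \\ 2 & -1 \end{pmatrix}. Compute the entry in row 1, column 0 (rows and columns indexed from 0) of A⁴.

-544

Characteristic polynomial: λ^2 + 8λ + 15 = (λ + 3)(λ + 5), so the eigenvalues are -5, -3.
λ=-3: eigenvector (1, -1).
λ=-5: eigenvector (-2, 1).
P = [[1, -2], [-1, 1]], D = diag(-3, -5), P⁻¹ = [[-1, -2], [-1, -1]].
A⁴ = P·diag(81, 625)·P⁻¹ = [[1169, 1088], [-544, -463]].
The requested entry is -544.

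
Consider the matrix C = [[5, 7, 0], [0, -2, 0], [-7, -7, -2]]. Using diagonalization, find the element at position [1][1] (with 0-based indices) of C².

Characteristic polynomial: μ^3 - μ^2 - 16μ - 20 = (μ - 5)(μ + 2)^2, so the eigenvalues are -2, -2, 5.
μ=-2: eigenvector (0, 0, 1).
μ=-2: eigenvector (-1, 1, 2).
μ=5: eigenvector (1, 0, -1).
P = [[0, -1, 1], [0, 1, 0], [1, 2, -1]], D = diag(-2, -2, 5), P⁻¹ = [[1, -1, 1], [0, 1, 0], [1, 1, 0]].
C² = P·diag(4, 4, 25)·P⁻¹ = [[25, 21, 0], [0, 4, 0], [-21, -21, 4]].
The requested entry is 4.

4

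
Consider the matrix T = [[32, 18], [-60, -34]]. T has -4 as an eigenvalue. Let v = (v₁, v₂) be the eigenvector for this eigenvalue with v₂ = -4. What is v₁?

T + 4I = [[36, 18], [-60, -30]].
Solving (T + 4I)v = 0 gives the eigenspace spanned by (2, -4).
With v₂ = -4, v = (2, -4), so v₁ = 2.

2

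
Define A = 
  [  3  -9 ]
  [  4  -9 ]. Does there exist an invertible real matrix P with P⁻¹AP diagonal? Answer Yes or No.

Characteristic polynomial: p(r) = r^2 + 6r + 9 = (r + 3)^2.
r = -3 has algebraic multiplicity 2; rank(A + 3I) = 1, so geometric multiplicity = 1.
Geometric multiplicity < algebraic multiplicity, so A is not diagonalizable.

No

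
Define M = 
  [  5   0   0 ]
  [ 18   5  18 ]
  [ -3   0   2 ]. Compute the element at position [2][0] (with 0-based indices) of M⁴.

Characteristic polynomial: r^3 - 12r^2 + 45r - 50 = (r - 5)^2(r - 2), so the eigenvalues are 2, 5, 5.
r=5: eigenvector (1, 6, -1).
r=5: eigenvector (0, 1, 0).
r=2: eigenvector (0, -6, 1).
P = [[1, 0, 0], [6, 1, -6], [-1, 0, 1]], D = diag(5, 5, 2), P⁻¹ = [[1, 0, 0], [0, 1, 6], [1, 0, 1]].
M⁴ = P·diag(625, 625, 16)·P⁻¹ = [[625, 0, 0], [3654, 625, 3654], [-609, 0, 16]].
The requested entry is -609.

-609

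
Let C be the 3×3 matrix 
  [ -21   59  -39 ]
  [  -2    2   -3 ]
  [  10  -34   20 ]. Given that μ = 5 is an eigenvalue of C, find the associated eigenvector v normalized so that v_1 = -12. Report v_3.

8

C − 5I = [[-26, 59, -39], [-2, -3, -3], [10, -34, 15]].
Solving (C − 5I)v = 0 gives the eigenspace spanned by (-12, 0, 8).
With v_1 = -12, v = (-12, 0, 8), so v_3 = 8.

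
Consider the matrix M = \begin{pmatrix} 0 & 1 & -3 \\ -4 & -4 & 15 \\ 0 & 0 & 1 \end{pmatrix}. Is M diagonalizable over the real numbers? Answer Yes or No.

Characteristic polynomial: p(s) = s^3 + 3s^2 - 4 = (s - 1)(s + 2)^2.
s = -2 has algebraic multiplicity 2; rank(M + 2I) = 2, so geometric multiplicity = 1.
Geometric multiplicity < algebraic multiplicity, so M is not diagonalizable.

No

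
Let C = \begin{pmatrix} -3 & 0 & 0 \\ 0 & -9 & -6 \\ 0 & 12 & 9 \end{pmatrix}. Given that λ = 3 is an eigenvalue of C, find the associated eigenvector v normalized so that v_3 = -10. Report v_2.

C − 3I = [[-6, 0, 0], [0, -12, -6], [0, 12, 6]].
Solving (C − 3I)v = 0 gives the eigenspace spanned by (0, 5, -10).
With v_3 = -10, v = (0, 5, -10), so v_2 = 5.

5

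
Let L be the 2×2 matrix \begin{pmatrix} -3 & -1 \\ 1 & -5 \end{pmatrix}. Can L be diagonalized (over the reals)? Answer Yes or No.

No

Characteristic polynomial: p(λ) = λ^2 + 8λ + 16 = (λ + 4)^2.
λ = -4 has algebraic multiplicity 2; rank(L + 4I) = 1, so geometric multiplicity = 1.
Geometric multiplicity < algebraic multiplicity, so L is not diagonalizable.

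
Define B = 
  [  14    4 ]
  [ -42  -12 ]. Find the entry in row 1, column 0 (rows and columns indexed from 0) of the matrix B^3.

Characteristic polynomial: λ^2 - 2λ = λ(λ - 2), so the eigenvalues are 0, 2.
λ=2: eigenvector (1, -3).
λ=0: eigenvector (-2, 7).
P = [[1, -2], [-3, 7]], D = diag(2, 0), P⁻¹ = [[7, 2], [3, 1]].
B³ = P·diag(8, 0)·P⁻¹ = [[56, 16], [-168, -48]].
The requested entry is -168.

-168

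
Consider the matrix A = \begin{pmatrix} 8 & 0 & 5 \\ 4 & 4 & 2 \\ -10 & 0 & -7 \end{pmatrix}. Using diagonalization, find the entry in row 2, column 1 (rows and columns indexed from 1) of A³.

148

Characteristic polynomial: λ^3 - 5λ^2 - 2λ + 24 = (λ - 4)(λ - 3)(λ + 2), so the eigenvalues are -2, 3, 4.
λ=-2: eigenvector (1, 0, -2).
λ=4: eigenvector (0, 1, 0).
λ=3: eigenvector (1, -2, -1).
P = [[1, 0, 1], [0, 1, -2], [-2, 0, -1]], D = diag(-2, 4, 3), P⁻¹ = [[-1, 0, -1], [4, 1, 2], [2, 0, 1]].
A³ = P·diag(-8, 64, 27)·P⁻¹ = [[62, 0, 35], [148, 64, 74], [-70, 0, -43]].
The requested entry is 148.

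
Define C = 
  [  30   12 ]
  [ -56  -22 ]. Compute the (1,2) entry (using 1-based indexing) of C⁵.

Characteristic polynomial: μ^2 - 8μ + 12 = (μ - 6)(μ - 2), so the eigenvalues are 2, 6.
μ=6: eigenvector (1, -2).
μ=2: eigenvector (-3, 7).
P = [[1, -3], [-2, 7]], D = diag(6, 2), P⁻¹ = [[7, 3], [2, 1]].
C⁵ = P·diag(7776, 32)·P⁻¹ = [[54240, 23232], [-108416, -46432]].
The requested entry is 23232.

23232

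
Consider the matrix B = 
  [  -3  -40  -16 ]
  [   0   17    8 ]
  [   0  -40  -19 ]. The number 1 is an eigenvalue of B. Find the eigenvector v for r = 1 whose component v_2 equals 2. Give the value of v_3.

B − 1I = [[-4, -40, -16], [0, 16, 8], [0, -40, -20]].
Solving (B − 1I)v = 0 gives the eigenspace spanned by (-4, 2, -4).
With v_2 = 2, v = (-4, 2, -4), so v_3 = -4.

-4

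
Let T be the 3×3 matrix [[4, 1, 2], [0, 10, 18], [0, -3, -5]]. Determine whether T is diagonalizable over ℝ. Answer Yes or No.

No

Characteristic polynomial: p(r) = r^3 - 9r^2 + 24r - 16 = (r - 4)^2(r - 1).
r = 4 has algebraic multiplicity 2; rank(T − 4I) = 2, so geometric multiplicity = 1.
Geometric multiplicity < algebraic multiplicity, so T is not diagonalizable.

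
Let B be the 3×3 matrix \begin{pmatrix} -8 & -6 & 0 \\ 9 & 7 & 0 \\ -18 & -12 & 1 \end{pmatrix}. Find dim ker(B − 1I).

B − 1I = [[-9, -6, 0], [9, 6, 0], [-18, -12, 0]].
This matrix has rank 1, so its null space has dimension 3 − 1 = 2.

2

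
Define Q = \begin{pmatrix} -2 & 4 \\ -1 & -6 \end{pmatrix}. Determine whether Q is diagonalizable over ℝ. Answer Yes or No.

Characteristic polynomial: p(s) = s^2 + 8s + 16 = (s + 4)^2.
s = -4 has algebraic multiplicity 2; rank(Q + 4I) = 1, so geometric multiplicity = 1.
Geometric multiplicity < algebraic multiplicity, so Q is not diagonalizable.

No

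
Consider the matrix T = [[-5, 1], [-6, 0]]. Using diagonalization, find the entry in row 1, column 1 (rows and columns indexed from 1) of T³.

-65

Characteristic polynomial: λ^2 + 5λ + 6 = (λ + 2)(λ + 3), so the eigenvalues are -3, -2.
λ=-3: eigenvector (1, 2).
λ=-2: eigenvector (-1, -3).
P = [[1, -1], [2, -3]], D = diag(-3, -2), P⁻¹ = [[3, -1], [2, -1]].
T³ = P·diag(-27, -8)·P⁻¹ = [[-65, 19], [-114, 30]].
The requested entry is -65.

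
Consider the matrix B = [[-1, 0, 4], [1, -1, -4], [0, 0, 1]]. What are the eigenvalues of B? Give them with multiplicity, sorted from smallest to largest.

-1, -1, 1

Characteristic polynomial: p(s) = s^3 + s^2 - s - 1 = (s - 1)(s + 1)^2.
Roots (with multiplicity): -1, -1, 1.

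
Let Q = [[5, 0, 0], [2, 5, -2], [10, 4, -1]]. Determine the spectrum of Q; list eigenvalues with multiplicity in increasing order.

1, 3, 5

Characteristic polynomial: p(r) = r^3 - 9r^2 + 23r - 15 = (r - 5)(r - 3)(r - 1).
Roots (with multiplicity): 1, 3, 5.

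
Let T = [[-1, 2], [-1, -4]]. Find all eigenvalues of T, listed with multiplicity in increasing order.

Characteristic polynomial: p(λ) = λ^2 + 5λ + 6 = (λ + 2)(λ + 3).
Roots (with multiplicity): -3, -2.

-3, -2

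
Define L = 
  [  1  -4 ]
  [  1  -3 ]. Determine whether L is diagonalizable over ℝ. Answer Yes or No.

No

Characteristic polynomial: p(t) = t^2 + 2t + 1 = (t + 1)^2.
t = -1 has algebraic multiplicity 2; rank(L + 1I) = 1, so geometric multiplicity = 1.
Geometric multiplicity < algebraic multiplicity, so L is not diagonalizable.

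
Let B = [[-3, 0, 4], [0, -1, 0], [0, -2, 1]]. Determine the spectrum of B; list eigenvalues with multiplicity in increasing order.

-3, -1, 1

Characteristic polynomial: p(r) = r^3 + 3r^2 - r - 3 = (r - 1)(r + 1)(r + 3).
Roots (with multiplicity): -3, -1, 1.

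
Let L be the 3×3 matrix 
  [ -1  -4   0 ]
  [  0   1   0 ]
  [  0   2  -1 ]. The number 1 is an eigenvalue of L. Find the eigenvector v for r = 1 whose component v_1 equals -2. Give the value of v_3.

L − 1I = [[-2, -4, 0], [0, 0, 0], [0, 2, -2]].
Solving (L − 1I)v = 0 gives the eigenspace spanned by (-2, 1, 1).
With v_1 = -2, v = (-2, 1, 1), so v_3 = 1.

1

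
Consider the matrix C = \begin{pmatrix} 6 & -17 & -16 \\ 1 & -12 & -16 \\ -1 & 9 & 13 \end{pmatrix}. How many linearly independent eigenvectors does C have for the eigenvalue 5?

C − 5I = [[1, -17, -16], [1, -17, -16], [-1, 9, 8]].
This matrix has rank 2, so its null space has dimension 3 − 2 = 1.

1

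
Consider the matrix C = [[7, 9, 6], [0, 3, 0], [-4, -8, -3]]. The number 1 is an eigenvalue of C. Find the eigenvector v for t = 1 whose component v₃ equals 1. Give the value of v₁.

C − 1I = [[6, 9, 6], [0, 2, 0], [-4, -8, -4]].
Solving (C − 1I)v = 0 gives the eigenspace spanned by (-1, 0, 1).
With v₃ = 1, v = (-1, 0, 1), so v₁ = -1.

-1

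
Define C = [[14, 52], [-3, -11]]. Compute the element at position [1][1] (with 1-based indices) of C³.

Characteristic polynomial: s^2 - 3s + 2 = (s - 2)(s - 1), so the eigenvalues are 1, 2.
s=1: eigenvector (-4, 1).
s=2: eigenvector (13, -3).
P = [[-4, 13], [1, -3]], D = diag(1, 2), P⁻¹ = [[3, 13], [1, 4]].
C³ = P·diag(1, 8)·P⁻¹ = [[92, 364], [-21, -83]].
The requested entry is 92.

92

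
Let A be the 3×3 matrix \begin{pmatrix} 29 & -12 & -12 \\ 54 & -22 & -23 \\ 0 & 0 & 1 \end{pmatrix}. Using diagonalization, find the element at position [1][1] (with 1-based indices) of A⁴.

Characteristic polynomial: μ^3 - 8μ^2 + 17μ - 10 = (μ - 5)(μ - 2)(μ - 1), so the eigenvalues are 1, 2, 5.
μ=5: eigenvector (1, 2, 0).
μ=2: eigenvector (4, 9, 0).
μ=1: eigenvector (0, -1, 1).
P = [[1, 4, 0], [2, 9, -1], [0, 0, 1]], D = diag(5, 2, 1), P⁻¹ = [[9, -4, -4], [-2, 1, 1], [0, 0, 1]].
A⁴ = P·diag(625, 16, 1)·P⁻¹ = [[5497, -2436, -2436], [10962, -4856, -4857], [0, 0, 1]].
The requested entry is 5497.

5497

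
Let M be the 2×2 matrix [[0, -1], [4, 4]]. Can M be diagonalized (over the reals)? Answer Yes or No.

No

Characteristic polynomial: p(t) = t^2 - 4t + 4 = (t - 2)^2.
t = 2 has algebraic multiplicity 2; rank(M − 2I) = 1, so geometric multiplicity = 1.
Geometric multiplicity < algebraic multiplicity, so M is not diagonalizable.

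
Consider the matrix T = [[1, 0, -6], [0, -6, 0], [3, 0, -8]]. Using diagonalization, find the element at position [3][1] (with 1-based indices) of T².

Characteristic polynomial: μ^3 + 13μ^2 + 52μ + 60 = (μ + 2)(μ + 5)(μ + 6), so the eigenvalues are -6, -5, -2.
μ=-5: eigenvector (-1, 0, -1).
μ=-6: eigenvector (0, 1, 0).
μ=-2: eigenvector (2, 0, 1).
P = [[-1, 0, 2], [0, 1, 0], [-1, 0, 1]], D = diag(-5, -6, -2), P⁻¹ = [[1, 0, -2], [0, 1, 0], [1, 0, -1]].
T² = P·diag(25, 36, 4)·P⁻¹ = [[-17, 0, 42], [0, 36, 0], [-21, 0, 46]].
The requested entry is -21.

-21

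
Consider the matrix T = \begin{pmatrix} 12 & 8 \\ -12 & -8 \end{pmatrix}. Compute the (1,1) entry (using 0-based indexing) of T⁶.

-8192

Characteristic polynomial: μ^2 - 4μ = μ(μ - 4), so the eigenvalues are 0, 4.
μ=4: eigenvector (-1, 1).
μ=0: eigenvector (-2, 3).
P = [[-1, -2], [1, 3]], D = diag(4, 0), P⁻¹ = [[-3, -2], [1, 1]].
T⁶ = P·diag(4096, 0)·P⁻¹ = [[12288, 8192], [-12288, -8192]].
The requested entry is -8192.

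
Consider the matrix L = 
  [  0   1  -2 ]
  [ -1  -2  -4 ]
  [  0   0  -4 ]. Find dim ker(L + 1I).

1

L + 1I = [[1, 1, -2], [-1, -1, -4], [0, 0, -3]].
This matrix has rank 2, so its null space has dimension 3 − 2 = 1.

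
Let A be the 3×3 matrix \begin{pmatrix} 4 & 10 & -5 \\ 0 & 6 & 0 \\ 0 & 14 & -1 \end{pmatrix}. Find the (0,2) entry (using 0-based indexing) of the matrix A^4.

Characteristic polynomial: t^3 - 9t^2 + 14t + 24 = (t - 6)(t - 4)(t + 1), so the eigenvalues are -1, 4, 6.
t=4: eigenvector (1, 0, 0).
t=6: eigenvector (0, 1, 2).
t=-1: eigenvector (1, 0, 1).
P = [[1, 0, 1], [0, 1, 0], [0, 2, 1]], D = diag(4, 6, -1), P⁻¹ = [[1, 2, -1], [0, 1, 0], [0, -2, 1]].
A⁴ = P·diag(256, 1296, 1)·P⁻¹ = [[256, 510, -255], [0, 1296, 0], [0, 2590, 1]].
The requested entry is -255.

-255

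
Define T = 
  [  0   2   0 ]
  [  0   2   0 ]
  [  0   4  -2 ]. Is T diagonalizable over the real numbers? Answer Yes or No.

Characteristic polynomial: p(r) = r^3 - 4r = r(r - 2)(r + 2).
All 3 eigenvalues are distinct, so T is diagonalizable.

Yes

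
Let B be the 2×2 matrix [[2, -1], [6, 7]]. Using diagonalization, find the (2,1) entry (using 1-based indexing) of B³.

Characteristic polynomial: μ^2 - 9μ + 20 = (μ - 5)(μ - 4), so the eigenvalues are 4, 5.
μ=4: eigenvector (1, -2).
μ=5: eigenvector (1, -3).
P = [[1, 1], [-2, -3]], D = diag(4, 5), P⁻¹ = [[3, 1], [-2, -1]].
B³ = P·diag(64, 125)·P⁻¹ = [[-58, -61], [366, 247]].
The requested entry is 366.

366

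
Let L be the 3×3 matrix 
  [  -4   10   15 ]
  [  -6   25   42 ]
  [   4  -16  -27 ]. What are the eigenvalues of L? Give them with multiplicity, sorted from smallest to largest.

-4, -3, 1

Characteristic polynomial: p(μ) = μ^3 + 6μ^2 + 5μ - 12 = (μ - 1)(μ + 3)(μ + 4).
Roots (with multiplicity): -4, -3, 1.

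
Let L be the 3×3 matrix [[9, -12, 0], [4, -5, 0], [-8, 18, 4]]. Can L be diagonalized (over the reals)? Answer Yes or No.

Yes

Characteristic polynomial: p(r) = r^3 - 8r^2 + 19r - 12 = (r - 4)(r - 3)(r - 1).
All 3 eigenvalues are distinct, so L is diagonalizable.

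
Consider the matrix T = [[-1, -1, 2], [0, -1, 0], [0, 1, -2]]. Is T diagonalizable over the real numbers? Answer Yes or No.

Characteristic polynomial: p(r) = r^3 + 4r^2 + 5r + 2 = (r + 1)^2(r + 2).
r = -1 has algebraic multiplicity 2; rank(T + 1I) = 2, so geometric multiplicity = 1.
Geometric multiplicity < algebraic multiplicity, so T is not diagonalizable.

No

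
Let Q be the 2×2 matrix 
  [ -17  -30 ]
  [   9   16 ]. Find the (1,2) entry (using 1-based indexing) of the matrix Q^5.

Characteristic polynomial: μ^2 + μ - 2 = (μ - 1)(μ + 2), so the eigenvalues are -2, 1.
μ=1: eigenvector (5, -3).
μ=-2: eigenvector (2, -1).
P = [[5, 2], [-3, -1]], D = diag(1, -2), P⁻¹ = [[-1, -2], [3, 5]].
Q⁵ = P·diag(1, -32)·P⁻¹ = [[-197, -330], [99, 166]].
The requested entry is -330.

-330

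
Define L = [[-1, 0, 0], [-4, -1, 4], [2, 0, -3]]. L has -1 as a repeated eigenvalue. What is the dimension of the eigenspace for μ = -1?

2

L + 1I = [[0, 0, 0], [-4, 0, 4], [2, 0, -2]].
This matrix has rank 1, so its null space has dimension 3 − 1 = 2.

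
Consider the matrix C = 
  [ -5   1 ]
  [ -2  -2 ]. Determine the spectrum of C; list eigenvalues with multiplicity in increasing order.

-4, -3

Characteristic polynomial: p(λ) = λ^2 + 7λ + 12 = (λ + 3)(λ + 4).
Roots (with multiplicity): -4, -3.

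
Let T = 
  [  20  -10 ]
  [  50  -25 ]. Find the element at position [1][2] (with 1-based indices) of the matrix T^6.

Characteristic polynomial: r^2 + 5r = r(r + 5), so the eigenvalues are -5, 0.
r=-5: eigenvector (-2, -5).
r=0: eigenvector (-1, -2).
P = [[-2, -1], [-5, -2]], D = diag(-5, 0), P⁻¹ = [[2, -1], [-5, 2]].
T⁶ = P·diag(15625, 0)·P⁻¹ = [[-62500, 31250], [-156250, 78125]].
The requested entry is 31250.

31250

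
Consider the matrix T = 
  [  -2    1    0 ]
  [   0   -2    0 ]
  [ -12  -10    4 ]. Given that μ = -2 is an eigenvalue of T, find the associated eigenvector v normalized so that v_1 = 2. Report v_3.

T + 2I = [[0, 1, 0], [0, 0, 0], [-12, -10, 6]].
Solving (T + 2I)v = 0 gives the eigenspace spanned by (2, 0, 4).
With v_1 = 2, v = (2, 0, 4), so v_3 = 4.

4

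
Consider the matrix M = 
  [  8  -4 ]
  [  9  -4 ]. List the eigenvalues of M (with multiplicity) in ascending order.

Characteristic polynomial: p(t) = t^2 - 4t + 4 = (t - 2)^2.
Roots (with multiplicity): 2, 2.

2, 2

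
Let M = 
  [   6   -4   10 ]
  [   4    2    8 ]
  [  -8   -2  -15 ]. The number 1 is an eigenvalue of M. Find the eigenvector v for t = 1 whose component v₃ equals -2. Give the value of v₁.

M − 1I = [[5, -4, 10], [4, 1, 8], [-8, -2, -16]].
Solving (M − 1I)v = 0 gives the eigenspace spanned by (4, 0, -2).
With v₃ = -2, v = (4, 0, -2), so v₁ = 4.

4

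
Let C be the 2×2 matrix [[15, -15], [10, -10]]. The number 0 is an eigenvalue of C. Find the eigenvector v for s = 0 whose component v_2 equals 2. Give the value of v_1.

C = [[15, -15], [10, -10]].
Solving (C)v = 0 gives the eigenspace spanned by (2, 2).
With v_2 = 2, v = (2, 2), so v_1 = 2.

2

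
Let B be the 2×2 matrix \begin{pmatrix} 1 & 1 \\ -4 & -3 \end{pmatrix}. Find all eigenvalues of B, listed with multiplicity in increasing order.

-1, -1

Characteristic polynomial: p(λ) = λ^2 + 2λ + 1 = (λ + 1)^2.
Roots (with multiplicity): -1, -1.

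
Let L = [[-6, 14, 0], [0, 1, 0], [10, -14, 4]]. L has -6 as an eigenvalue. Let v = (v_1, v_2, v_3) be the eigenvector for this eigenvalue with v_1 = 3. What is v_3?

-3

L + 6I = [[0, 14, 0], [0, 7, 0], [10, -14, 10]].
Solving (L + 6I)v = 0 gives the eigenspace spanned by (3, 0, -3).
With v_1 = 3, v = (3, 0, -3), so v_3 = -3.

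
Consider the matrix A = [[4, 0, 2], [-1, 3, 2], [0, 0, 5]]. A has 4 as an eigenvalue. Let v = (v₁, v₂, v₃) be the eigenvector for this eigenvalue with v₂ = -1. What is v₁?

A − 4I = [[0, 0, 2], [-1, -1, 2], [0, 0, 1]].
Solving (A − 4I)v = 0 gives the eigenspace spanned by (1, -1, 0).
With v₂ = -1, v = (1, -1, 0), so v₁ = 1.

1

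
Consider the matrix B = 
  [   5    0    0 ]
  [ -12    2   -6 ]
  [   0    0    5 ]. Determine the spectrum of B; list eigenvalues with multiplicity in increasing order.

Characteristic polynomial: p(μ) = μ^3 - 12μ^2 + 45μ - 50 = (μ - 5)^2(μ - 2).
Roots (with multiplicity): 2, 5, 5.

2, 5, 5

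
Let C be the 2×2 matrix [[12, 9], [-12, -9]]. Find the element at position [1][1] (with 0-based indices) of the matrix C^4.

-243

Characteristic polynomial: s^2 - 3s = s(s - 3), so the eigenvalues are 0, 3.
s=0: eigenvector (-3, 4).
s=3: eigenvector (-1, 1).
P = [[-3, -1], [4, 1]], D = diag(0, 3), P⁻¹ = [[1, 1], [-4, -3]].
C⁴ = P·diag(0, 81)·P⁻¹ = [[324, 243], [-324, -243]].
The requested entry is -243.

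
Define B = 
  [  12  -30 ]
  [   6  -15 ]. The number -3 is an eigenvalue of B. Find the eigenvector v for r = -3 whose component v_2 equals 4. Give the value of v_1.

B + 3I = [[15, -30], [6, -12]].
Solving (B + 3I)v = 0 gives the eigenspace spanned by (8, 4).
With v_2 = 4, v = (8, 4), so v_1 = 8.

8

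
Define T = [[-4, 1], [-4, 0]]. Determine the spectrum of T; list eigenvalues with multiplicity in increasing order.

Characteristic polynomial: p(r) = r^2 + 4r + 4 = (r + 2)^2.
Roots (with multiplicity): -2, -2.

-2, -2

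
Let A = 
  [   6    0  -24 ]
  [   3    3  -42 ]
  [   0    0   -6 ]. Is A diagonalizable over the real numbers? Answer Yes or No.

Yes

Characteristic polynomial: p(μ) = μ^3 - 3μ^2 - 36μ + 108 = (μ - 6)(μ - 3)(μ + 6).
All 3 eigenvalues are distinct, so A is diagonalizable.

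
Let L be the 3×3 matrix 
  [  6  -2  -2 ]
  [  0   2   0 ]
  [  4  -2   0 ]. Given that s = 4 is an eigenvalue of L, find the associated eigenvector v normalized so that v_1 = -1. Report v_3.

-1

L − 4I = [[2, -2, -2], [0, -2, 0], [4, -2, -4]].
Solving (L − 4I)v = 0 gives the eigenspace spanned by (-1, 0, -1).
With v_1 = -1, v = (-1, 0, -1), so v_3 = -1.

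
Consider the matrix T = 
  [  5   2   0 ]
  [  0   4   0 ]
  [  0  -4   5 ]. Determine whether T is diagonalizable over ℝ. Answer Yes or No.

Yes

Characteristic polynomial: p(μ) = μ^3 - 14μ^2 + 65μ - 100 = (μ - 5)^2(μ - 4).
μ = 5 has algebraic multiplicity 2; rank(T − 5I) = 1, so geometric multiplicity = 2.
Every eigenvalue has geometric = algebraic multiplicity, so T is diagonalizable.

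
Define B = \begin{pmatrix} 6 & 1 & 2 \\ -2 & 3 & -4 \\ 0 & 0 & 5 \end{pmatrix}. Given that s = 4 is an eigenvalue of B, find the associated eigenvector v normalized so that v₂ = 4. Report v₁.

B − 4I = [[2, 1, 2], [-2, -1, -4], [0, 0, 1]].
Solving (B − 4I)v = 0 gives the eigenspace spanned by (-2, 4, 0).
With v₂ = 4, v = (-2, 4, 0), so v₁ = -2.

-2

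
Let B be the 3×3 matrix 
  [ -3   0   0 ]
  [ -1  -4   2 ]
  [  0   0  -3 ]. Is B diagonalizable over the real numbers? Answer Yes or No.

Yes

Characteristic polynomial: p(t) = t^3 + 10t^2 + 33t + 36 = (t + 3)^2(t + 4).
t = -3 has algebraic multiplicity 2; rank(B + 3I) = 1, so geometric multiplicity = 2.
Every eigenvalue has geometric = algebraic multiplicity, so B is diagonalizable.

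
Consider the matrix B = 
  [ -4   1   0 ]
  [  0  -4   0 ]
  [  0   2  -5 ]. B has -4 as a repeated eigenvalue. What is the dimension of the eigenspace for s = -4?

B + 4I = [[0, 1, 0], [0, 0, 0], [0, 2, -1]].
This matrix has rank 2, so its null space has dimension 3 − 2 = 1.

1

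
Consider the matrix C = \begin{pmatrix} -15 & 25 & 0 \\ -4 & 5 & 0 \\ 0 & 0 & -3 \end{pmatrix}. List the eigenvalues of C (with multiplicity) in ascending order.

Characteristic polynomial: p(λ) = λ^3 + 13λ^2 + 55λ + 75 = (λ + 3)(λ + 5)^2.
Roots (with multiplicity): -5, -5, -3.

-5, -5, -3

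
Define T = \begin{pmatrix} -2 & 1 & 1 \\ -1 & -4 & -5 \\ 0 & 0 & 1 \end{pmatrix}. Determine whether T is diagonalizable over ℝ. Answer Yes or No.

Characteristic polynomial: p(s) = s^3 + 5s^2 + 3s - 9 = (s - 1)(s + 3)^2.
s = -3 has algebraic multiplicity 2; rank(T + 3I) = 2, so geometric multiplicity = 1.
Geometric multiplicity < algebraic multiplicity, so T is not diagonalizable.

No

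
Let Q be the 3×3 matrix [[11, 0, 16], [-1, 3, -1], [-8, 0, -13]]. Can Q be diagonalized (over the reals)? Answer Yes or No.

No

Characteristic polynomial: p(s) = s^3 - s^2 - 21s + 45 = (s - 3)^2(s + 5).
s = 3 has algebraic multiplicity 2; rank(Q − 3I) = 2, so geometric multiplicity = 1.
Geometric multiplicity < algebraic multiplicity, so Q is not diagonalizable.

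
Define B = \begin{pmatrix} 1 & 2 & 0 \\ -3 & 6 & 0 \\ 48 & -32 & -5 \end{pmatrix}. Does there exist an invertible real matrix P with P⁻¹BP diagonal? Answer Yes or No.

Yes

Characteristic polynomial: p(s) = s^3 - 2s^2 - 23s + 60 = (s - 4)(s - 3)(s + 5).
All 3 eigenvalues are distinct, so B is diagonalizable.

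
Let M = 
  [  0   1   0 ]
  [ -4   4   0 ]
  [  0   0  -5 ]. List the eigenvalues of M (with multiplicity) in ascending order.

Characteristic polynomial: p(μ) = μ^3 + μ^2 - 16μ + 20 = (μ - 2)^2(μ + 5).
Roots (with multiplicity): -5, 2, 2.

-5, 2, 2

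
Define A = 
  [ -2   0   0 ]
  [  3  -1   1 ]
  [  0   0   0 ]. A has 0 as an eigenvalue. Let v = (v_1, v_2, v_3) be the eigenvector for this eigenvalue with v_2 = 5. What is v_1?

A = [[-2, 0, 0], [3, -1, 1], [0, 0, 0]].
Solving (A)v = 0 gives the eigenspace spanned by (0, 5, 5).
With v_2 = 5, v = (0, 5, 5), so v_1 = 0.

0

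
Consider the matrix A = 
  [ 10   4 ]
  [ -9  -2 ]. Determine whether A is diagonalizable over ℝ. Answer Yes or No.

No

Characteristic polynomial: p(λ) = λ^2 - 8λ + 16 = (λ - 4)^2.
λ = 4 has algebraic multiplicity 2; rank(A − 4I) = 1, so geometric multiplicity = 1.
Geometric multiplicity < algebraic multiplicity, so A is not diagonalizable.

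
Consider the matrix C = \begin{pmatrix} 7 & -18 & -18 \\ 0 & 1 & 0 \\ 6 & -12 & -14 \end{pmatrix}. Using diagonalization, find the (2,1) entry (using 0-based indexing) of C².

Characteristic polynomial: λ^3 + 6λ^2 + 3λ - 10 = (λ - 1)(λ + 2)(λ + 5), so the eigenvalues are -5, -2, 1.
λ=-5: eigenvector (-3, 0, -2).
λ=1: eigenvector (-3, 1, -2).
λ=-2: eigenvector (2, 0, 1).
P = [[-3, -3, 2], [0, 1, 0], [-2, -2, 1]], D = diag(-5, 1, -2), P⁻¹ = [[1, -1, -2], [0, 1, 0], [2, 0, -3]].
C² = P·diag(25, 1, 4)·P⁻¹ = [[-59, 72, 126], [0, 1, 0], [-42, 48, 88]].
The requested entry is 48.

48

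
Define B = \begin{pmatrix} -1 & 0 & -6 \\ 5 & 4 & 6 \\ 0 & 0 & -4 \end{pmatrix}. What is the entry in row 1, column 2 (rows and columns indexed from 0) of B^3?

Characteristic polynomial: μ^3 + μ^2 - 16μ - 16 = (μ - 4)(μ + 1)(μ + 4), so the eigenvalues are -4, -1, 4.
μ=-1: eigenvector (1, -1, 0).
μ=4: eigenvector (0, 1, 0).
μ=-4: eigenvector (2, -2, 1).
P = [[1, 0, 2], [-1, 1, -2], [0, 0, 1]], D = diag(-1, 4, -4), P⁻¹ = [[1, 0, -2], [1, 1, 0], [0, 0, 1]].
B³ = P·diag(-1, 64, -64)·P⁻¹ = [[-1, 0, -126], [65, 64, 126], [0, 0, -64]].
The requested entry is 126.

126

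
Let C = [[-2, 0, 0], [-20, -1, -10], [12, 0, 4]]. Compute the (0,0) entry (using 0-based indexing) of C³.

-8

Characteristic polynomial: t^3 - t^2 - 10t - 8 = (t - 4)(t + 1)(t + 2), so the eigenvalues are -2, -1, 4.
t=-2: eigenvector (1, 0, -2).
t=-1: eigenvector (0, 1, 0).
t=4: eigenvector (0, -2, 1).
P = [[1, 0, 0], [0, 1, -2], [-2, 0, 1]], D = diag(-2, -1, 4), P⁻¹ = [[1, 0, 0], [4, 1, 2], [2, 0, 1]].
C³ = P·diag(-8, -1, 64)·P⁻¹ = [[-8, 0, 0], [-260, -1, -130], [144, 0, 64]].
The requested entry is -8.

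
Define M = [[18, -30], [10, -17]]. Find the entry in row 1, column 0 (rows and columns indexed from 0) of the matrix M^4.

130

Characteristic polynomial: r^2 - r - 6 = (r - 3)(r + 2), so the eigenvalues are -2, 3.
r=3: eigenvector (2, 1).
r=-2: eigenvector (-3, -2).
P = [[2, -3], [1, -2]], D = diag(3, -2), P⁻¹ = [[2, -3], [1, -2]].
M⁴ = P·diag(81, 16)·P⁻¹ = [[276, -390], [130, -179]].
The requested entry is 130.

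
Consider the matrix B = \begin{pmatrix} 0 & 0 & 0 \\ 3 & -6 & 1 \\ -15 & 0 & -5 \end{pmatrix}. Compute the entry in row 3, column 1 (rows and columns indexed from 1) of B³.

Characteristic polynomial: r^3 + 11r^2 + 30r = r(r + 5)(r + 6), so the eigenvalues are -6, -5, 0.
r=0: eigenvector (1, 0, -3).
r=-5: eigenvector (0, 1, 1).
r=-6: eigenvector (0, 1, 0).
P = [[1, 0, 0], [0, 1, 1], [-3, 1, 0]], D = diag(0, -5, -6), P⁻¹ = [[1, 0, 0], [3, 0, 1], [-3, 1, -1]].
B³ = P·diag(0, -125, -216)·P⁻¹ = [[0, 0, 0], [273, -216, 91], [-375, 0, -125]].
The requested entry is -375.

-375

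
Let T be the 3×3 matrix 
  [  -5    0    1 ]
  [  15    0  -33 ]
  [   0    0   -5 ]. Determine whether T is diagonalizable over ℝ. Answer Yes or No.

Characteristic polynomial: p(μ) = μ^3 + 10μ^2 + 25μ = μ(μ + 5)^2.
μ = -5 has algebraic multiplicity 2; rank(T + 5I) = 2, so geometric multiplicity = 1.
Geometric multiplicity < algebraic multiplicity, so T is not diagonalizable.

No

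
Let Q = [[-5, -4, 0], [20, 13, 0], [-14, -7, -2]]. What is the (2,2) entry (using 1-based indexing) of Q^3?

517

Characteristic polynomial: r^3 - 6r^2 - r + 30 = (r - 5)(r - 3)(r + 2), so the eigenvalues are -2, 3, 5.
r=3: eigenvector (1, -2, 0).
r=5: eigenvector (-2, 5, -1).
r=-2: eigenvector (0, 0, 1).
P = [[1, -2, 0], [-2, 5, 0], [0, -1, 1]], D = diag(3, 5, -2), P⁻¹ = [[5, 2, 0], [2, 1, 0], [2, 1, 1]].
Q³ = P·diag(27, 125, -8)·P⁻¹ = [[-365, -196, 0], [980, 517, 0], [-266, -133, -8]].
The requested entry is 517.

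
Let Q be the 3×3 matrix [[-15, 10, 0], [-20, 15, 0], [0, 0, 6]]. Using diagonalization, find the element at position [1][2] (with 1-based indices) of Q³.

Characteristic polynomial: μ^3 - 6μ^2 - 25μ + 150 = (μ - 6)(μ - 5)(μ + 5), so the eigenvalues are -5, 5, 6.
μ=-5: eigenvector (1, 1, 0).
μ=5: eigenvector (1, 2, 0).
μ=6: eigenvector (0, 0, 1).
P = [[1, 1, 0], [1, 2, 0], [0, 0, 1]], D = diag(-5, 5, 6), P⁻¹ = [[2, -1, 0], [-1, 1, 0], [0, 0, 1]].
Q³ = P·diag(-125, 125, 216)·P⁻¹ = [[-375, 250, 0], [-500, 375, 0], [0, 0, 216]].
The requested entry is 250.

250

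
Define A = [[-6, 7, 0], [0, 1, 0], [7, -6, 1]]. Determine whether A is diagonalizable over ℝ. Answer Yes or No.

Characteristic polynomial: p(μ) = μ^3 + 4μ^2 - 11μ + 6 = (μ - 1)^2(μ + 6).
μ = 1 has algebraic multiplicity 2; rank(A − 1I) = 2, so geometric multiplicity = 1.
Geometric multiplicity < algebraic multiplicity, so A is not diagonalizable.

No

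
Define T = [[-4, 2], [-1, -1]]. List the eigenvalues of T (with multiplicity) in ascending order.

Characteristic polynomial: p(r) = r^2 + 5r + 6 = (r + 2)(r + 3).
Roots (with multiplicity): -3, -2.

-3, -2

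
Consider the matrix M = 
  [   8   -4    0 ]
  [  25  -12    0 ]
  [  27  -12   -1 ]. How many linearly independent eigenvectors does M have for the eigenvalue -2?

1

M + 2I = [[10, -4, 0], [25, -10, 0], [27, -12, 1]].
This matrix has rank 2, so its null space has dimension 3 − 2 = 1.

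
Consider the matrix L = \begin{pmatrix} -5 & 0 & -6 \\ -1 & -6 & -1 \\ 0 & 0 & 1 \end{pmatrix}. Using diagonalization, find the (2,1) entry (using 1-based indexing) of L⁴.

Characteristic polynomial: λ^3 + 10λ^2 + 19λ - 30 = (λ - 1)(λ + 5)(λ + 6), so the eigenvalues are -6, -5, 1.
λ=-5: eigenvector (1, -1, 0).
λ=1: eigenvector (-1, 0, 1).
λ=-6: eigenvector (0, 1, 0).
P = [[1, -1, 0], [-1, 0, 1], [0, 1, 0]], D = diag(-5, 1, -6), P⁻¹ = [[1, 0, 1], [0, 0, 1], [1, 1, 1]].
L⁴ = P·diag(625, 1, 1296)·P⁻¹ = [[625, 0, 624], [671, 1296, 671], [0, 0, 1]].
The requested entry is 671.

671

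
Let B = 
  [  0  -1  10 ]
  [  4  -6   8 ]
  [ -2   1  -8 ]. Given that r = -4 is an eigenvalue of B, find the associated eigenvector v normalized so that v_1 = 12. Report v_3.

B + 4I = [[4, -1, 10], [4, -2, 8], [-2, 1, -4]].
Solving (B + 4I)v = 0 gives the eigenspace spanned by (12, 8, -4).
With v_1 = 12, v = (12, 8, -4), so v_3 = -4.

-4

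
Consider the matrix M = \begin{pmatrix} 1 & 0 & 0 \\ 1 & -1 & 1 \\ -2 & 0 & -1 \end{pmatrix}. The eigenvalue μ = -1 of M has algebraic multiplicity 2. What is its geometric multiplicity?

1

M + 1I = [[2, 0, 0], [1, 0, 1], [-2, 0, 0]].
This matrix has rank 2, so its null space has dimension 3 − 2 = 1.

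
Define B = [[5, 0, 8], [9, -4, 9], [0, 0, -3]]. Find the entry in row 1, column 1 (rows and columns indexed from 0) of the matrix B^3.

-64

Characteristic polynomial: r^3 + 2r^2 - 23r - 60 = (r - 5)(r + 3)(r + 4), so the eigenvalues are -4, -3, 5.
r=5: eigenvector (1, 1, 0).
r=-3: eigenvector (-1, 0, 1).
r=-4: eigenvector (0, 1, 0).
P = [[1, -1, 0], [1, 0, 1], [0, 1, 0]], D = diag(5, -3, -4), P⁻¹ = [[1, 0, 1], [0, 0, 1], [-1, 1, -1]].
B³ = P·diag(125, -27, -64)·P⁻¹ = [[125, 0, 152], [189, -64, 189], [0, 0, -27]].
The requested entry is -64.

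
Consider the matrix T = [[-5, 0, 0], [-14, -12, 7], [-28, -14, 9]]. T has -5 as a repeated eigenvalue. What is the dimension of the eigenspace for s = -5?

2

T + 5I = [[0, 0, 0], [-14, -7, 7], [-28, -14, 14]].
This matrix has rank 1, so its null space has dimension 3 − 1 = 2.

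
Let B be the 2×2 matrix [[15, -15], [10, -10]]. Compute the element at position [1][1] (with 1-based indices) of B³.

375

Characteristic polynomial: t^2 - 5t = t(t - 5), so the eigenvalues are 0, 5.
t=5: eigenvector (3, 2).
t=0: eigenvector (1, 1).
P = [[3, 1], [2, 1]], D = diag(5, 0), P⁻¹ = [[1, -1], [-2, 3]].
B³ = P·diag(125, 0)·P⁻¹ = [[375, -375], [250, -250]].
The requested entry is 375.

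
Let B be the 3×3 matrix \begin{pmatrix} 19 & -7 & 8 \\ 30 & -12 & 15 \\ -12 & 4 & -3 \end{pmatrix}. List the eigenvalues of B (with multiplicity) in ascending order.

Characteristic polynomial: p(t) = t^3 - 4t^2 - 3t + 18 = (t - 3)^2(t + 2).
Roots (with multiplicity): -2, 3, 3.

-2, 3, 3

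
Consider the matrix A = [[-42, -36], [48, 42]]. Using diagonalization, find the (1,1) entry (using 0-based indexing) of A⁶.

Characteristic polynomial: μ^2 - 36 = (μ - 6)(μ + 6), so the eigenvalues are -6, 6.
μ=-6: eigenvector (1, -1).
μ=6: eigenvector (-3, 4).
P = [[1, -3], [-1, 4]], D = diag(-6, 6), P⁻¹ = [[4, 3], [1, 1]].
A⁶ = P·diag(46656, 46656)·P⁻¹ = [[46656, 0], [0, 46656]].
The requested entry is 46656.

46656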